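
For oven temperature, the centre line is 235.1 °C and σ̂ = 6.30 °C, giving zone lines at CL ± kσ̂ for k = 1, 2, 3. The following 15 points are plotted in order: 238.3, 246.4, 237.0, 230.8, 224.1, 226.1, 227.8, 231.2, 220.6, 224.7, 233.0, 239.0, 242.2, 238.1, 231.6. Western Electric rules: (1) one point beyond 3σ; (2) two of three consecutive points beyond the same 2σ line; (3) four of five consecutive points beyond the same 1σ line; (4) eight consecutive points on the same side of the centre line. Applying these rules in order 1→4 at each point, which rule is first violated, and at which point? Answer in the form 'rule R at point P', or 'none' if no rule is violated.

rule 3 at point 9

Zone of each point (C = within 1σ̂, B = 1σ̂–2σ̂, A = 2σ̂–3σ̂, * = beyond 3σ̂; sign = side of CL): 1:+C, 2:+B, 3:+C, 4:-C, 5:-B, 6:-B, 7:-B, 8:-C, 9:-A, 10:-B, 11:-C, 12:+C, 13:+B, 14:+C, 15:-C
Rule 3 (four of five consecutive points beyond the same 1σ limit) is satisfied at point 9.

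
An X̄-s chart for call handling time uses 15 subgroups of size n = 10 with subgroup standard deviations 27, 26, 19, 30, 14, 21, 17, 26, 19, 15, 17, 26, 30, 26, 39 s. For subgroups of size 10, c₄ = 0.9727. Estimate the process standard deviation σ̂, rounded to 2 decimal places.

s̄ = (27 + 26 + 19 + 30 + 14 + 21 + 17 + 26 + 19 + 15 + 17 + 26 + 30 + 26 + 39) / 15 = 23.4667
σ̂ = s̄ / c₄ = 23.4667 / 0.9727 = 24.1253

24.13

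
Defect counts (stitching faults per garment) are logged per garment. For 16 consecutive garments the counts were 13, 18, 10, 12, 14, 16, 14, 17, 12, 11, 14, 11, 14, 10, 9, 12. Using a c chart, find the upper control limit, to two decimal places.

c̄ = (13 + 18 + 10 + 12 + 14 + 16 + 14 + 17 + 12 + 11 + 14 + 11 + 14 + 10 + 9 + 12) / 16 = 207 / 16 = 12.9375
UCL = c̄ + 3√c̄ = 12.9375 + 3 × √12.9375 = 12.9375 + 3 × 3.5969 = 23.7281

23.73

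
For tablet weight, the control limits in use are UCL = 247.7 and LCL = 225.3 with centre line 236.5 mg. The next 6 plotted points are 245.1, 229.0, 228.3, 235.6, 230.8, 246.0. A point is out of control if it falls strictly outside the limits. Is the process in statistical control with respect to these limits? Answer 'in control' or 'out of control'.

All 6 points lie within [225.3, 247.7].

in control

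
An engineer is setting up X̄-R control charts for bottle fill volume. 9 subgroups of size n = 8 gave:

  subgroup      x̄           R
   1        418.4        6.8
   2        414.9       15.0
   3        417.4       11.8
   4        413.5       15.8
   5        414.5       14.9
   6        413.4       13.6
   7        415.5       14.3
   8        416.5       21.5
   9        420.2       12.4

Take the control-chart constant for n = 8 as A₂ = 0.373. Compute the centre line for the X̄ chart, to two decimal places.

416.03

X̄̄ = (418.4 + 414.9 + 417.4 + 413.5 + 414.5 + 413.4 + 415.5 + 416.5 + 420.2) / 9 = 3744.3000 / 9 = 416.0333
CL = X̄̄ = 416.0333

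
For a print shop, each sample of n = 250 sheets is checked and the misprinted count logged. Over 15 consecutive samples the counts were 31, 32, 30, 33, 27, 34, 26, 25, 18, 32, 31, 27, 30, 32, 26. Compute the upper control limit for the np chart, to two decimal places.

p̄ = Σdᵢ / (k·n) = 434 / (15 × 250) = 0.11573
UCL = np̄ + 3·√(np̄(1−p̄)) = 28.9333 + 3 × √(28.9333×0.88427) = 28.9333 + 3 × 5.0581 = 44.1078

44.11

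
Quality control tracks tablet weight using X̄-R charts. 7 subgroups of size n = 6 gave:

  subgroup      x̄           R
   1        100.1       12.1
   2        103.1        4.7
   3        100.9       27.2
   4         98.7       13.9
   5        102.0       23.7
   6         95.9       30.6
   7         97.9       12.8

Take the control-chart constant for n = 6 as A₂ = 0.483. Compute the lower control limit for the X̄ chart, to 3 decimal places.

X̄̄ = (100.1 + 103.1 + 100.9 + 98.7 + 102.0 + 95.9 + 97.9) / 7 = 698.6000 / 7 = 99.8000
R̄ = (12.1 + 4.7 + 27.2 + 13.9 + 23.7 + 30.6 + 12.8) / 7 = 125.0000 / 7 = 17.8571
LCL = X̄̄ − A₂·R̄ = 99.8000 − 0.483 × 17.8571 = 91.1750

91.175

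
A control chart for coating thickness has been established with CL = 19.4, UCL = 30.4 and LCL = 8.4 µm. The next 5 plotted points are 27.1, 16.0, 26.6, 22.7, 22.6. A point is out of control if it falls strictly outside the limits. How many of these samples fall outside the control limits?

All 5 points lie within [8.4, 30.4].

0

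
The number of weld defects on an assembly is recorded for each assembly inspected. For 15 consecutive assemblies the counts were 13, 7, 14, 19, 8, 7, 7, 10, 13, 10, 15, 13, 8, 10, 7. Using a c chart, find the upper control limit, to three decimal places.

c̄ = (13 + 7 + 14 + 19 + 8 + 7 + 7 + 10 + 13 + 10 + 15 + 13 + 8 + 10 + 7) / 15 = 161 / 15 = 10.7333
UCL = c̄ + 3√c̄ = 10.7333 + 3 × √10.7333 = 10.7333 + 3 × 3.2762 = 20.5619

20.562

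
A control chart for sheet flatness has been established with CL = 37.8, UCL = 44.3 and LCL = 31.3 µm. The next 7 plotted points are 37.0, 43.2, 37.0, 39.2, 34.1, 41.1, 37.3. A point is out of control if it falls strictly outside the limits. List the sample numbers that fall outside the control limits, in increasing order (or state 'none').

All 7 points lie within [31.3, 44.3].

none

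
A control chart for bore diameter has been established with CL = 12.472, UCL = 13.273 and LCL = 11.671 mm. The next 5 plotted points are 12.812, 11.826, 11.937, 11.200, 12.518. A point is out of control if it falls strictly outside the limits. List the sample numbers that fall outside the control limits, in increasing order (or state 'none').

Compare each point to [11.671, 13.273]: sample 4 = 11.200 < LCL.

4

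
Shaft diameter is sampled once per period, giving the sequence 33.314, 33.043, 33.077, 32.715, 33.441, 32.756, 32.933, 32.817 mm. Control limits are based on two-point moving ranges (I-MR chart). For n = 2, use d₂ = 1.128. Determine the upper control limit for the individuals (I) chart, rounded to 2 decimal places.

X̄ = (33.314 + 33.043 + 33.077 + 32.715 + 33.441 + 32.756 + 32.933 + 32.817) / 8 = 33.0120
Moving ranges: 0.271, 0.034, 0.362, 0.726, 0.685, 0.177, 0.116; M̄R̄ = 2.3710 / 7 = 0.3387
UCL = X̄ + 3·M̄R̄/d₂ = 33.0120 + 3 × 0.3387 / 1.128 = 33.9128

33.91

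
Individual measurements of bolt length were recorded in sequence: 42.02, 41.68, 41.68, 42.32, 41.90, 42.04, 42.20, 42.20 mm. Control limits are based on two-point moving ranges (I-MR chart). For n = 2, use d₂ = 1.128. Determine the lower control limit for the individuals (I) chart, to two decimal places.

41.36

X̄ = (42.02 + 41.68 + 41.68 + 42.32 + 41.90 + 42.04 + 42.20 + 42.20) / 8 = 42.0050
Moving ranges: 0.34, 0.00, 0.64, 0.42, 0.14, 0.16, 0.00; M̄R̄ = 1.7000 / 7 = 0.2429
LCL = X̄ − 3·M̄R̄/d₂ = 42.0050 − 3 × 0.2429 / 1.128 = 41.3591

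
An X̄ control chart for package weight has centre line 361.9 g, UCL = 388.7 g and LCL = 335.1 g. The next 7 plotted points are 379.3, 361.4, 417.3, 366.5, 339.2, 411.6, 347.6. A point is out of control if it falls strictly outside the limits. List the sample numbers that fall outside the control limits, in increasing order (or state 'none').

Compare each point to [335.1, 388.7]: sample 3 = 417.3 > UCL; sample 6 = 411.6 > UCL.

3, 6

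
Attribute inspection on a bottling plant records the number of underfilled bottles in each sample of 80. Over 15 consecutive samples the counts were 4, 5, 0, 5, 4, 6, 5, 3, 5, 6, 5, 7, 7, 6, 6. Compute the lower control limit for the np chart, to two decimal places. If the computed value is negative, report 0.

0.00

p̄ = Σdᵢ / (k·n) = 74 / (15 × 80) = 0.06167
LCL = np̄ − 3·√(np̄(1−p̄)) = 4.9333 − 3 × 2.1515 = -1.5213 → 0 (negative, so LCL = 0)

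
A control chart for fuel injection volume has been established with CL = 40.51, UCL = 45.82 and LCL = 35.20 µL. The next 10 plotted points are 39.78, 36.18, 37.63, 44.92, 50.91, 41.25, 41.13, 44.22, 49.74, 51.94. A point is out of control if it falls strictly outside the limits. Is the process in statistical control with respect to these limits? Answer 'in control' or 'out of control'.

out of control

Compare each point to [35.20, 45.82]: sample 5 = 50.91 > UCL; sample 9 = 49.74 > UCL; sample 10 = 51.94 > UCL.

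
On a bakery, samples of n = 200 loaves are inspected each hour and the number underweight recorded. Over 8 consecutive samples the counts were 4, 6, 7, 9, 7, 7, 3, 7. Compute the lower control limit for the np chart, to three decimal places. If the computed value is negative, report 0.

p̄ = Σdᵢ / (k·n) = 50 / (8 × 200) = 0.03125
LCL = np̄ − 3·√(np̄(1−p̄)) = 6.2500 − 3 × 2.4606 = -1.1319 → 0 (negative, so LCL = 0)

0.000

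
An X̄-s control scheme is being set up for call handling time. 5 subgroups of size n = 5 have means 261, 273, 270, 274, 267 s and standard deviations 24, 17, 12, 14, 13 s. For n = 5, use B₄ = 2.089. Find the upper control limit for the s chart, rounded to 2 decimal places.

33.42

s̄ = (24 + 17 + 12 + 14 + 13) / 5 = 16.0000
UCL_s = B₄·s̄ = 2.089 × 16.0000 = 33.4240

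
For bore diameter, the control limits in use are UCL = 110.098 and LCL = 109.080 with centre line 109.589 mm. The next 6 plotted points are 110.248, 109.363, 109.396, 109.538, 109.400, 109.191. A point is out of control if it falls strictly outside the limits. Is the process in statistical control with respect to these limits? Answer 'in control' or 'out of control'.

Compare each point to [109.080, 110.098]: sample 1 = 110.248 > UCL.

out of control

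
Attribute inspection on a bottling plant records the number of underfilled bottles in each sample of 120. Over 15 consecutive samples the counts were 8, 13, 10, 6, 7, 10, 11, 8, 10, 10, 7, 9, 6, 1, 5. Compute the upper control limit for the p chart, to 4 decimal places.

p̄ = Σdᵢ / (k·n) = 121 / (15 × 120) = 0.06722
UCL = p̄ + 3·√(p̄(1−p̄)/n) = 0.06722 + 3 × √(0.06722×0.93278/120) = 0.06722 + 3 × 0.02286 = 0.13580

0.1358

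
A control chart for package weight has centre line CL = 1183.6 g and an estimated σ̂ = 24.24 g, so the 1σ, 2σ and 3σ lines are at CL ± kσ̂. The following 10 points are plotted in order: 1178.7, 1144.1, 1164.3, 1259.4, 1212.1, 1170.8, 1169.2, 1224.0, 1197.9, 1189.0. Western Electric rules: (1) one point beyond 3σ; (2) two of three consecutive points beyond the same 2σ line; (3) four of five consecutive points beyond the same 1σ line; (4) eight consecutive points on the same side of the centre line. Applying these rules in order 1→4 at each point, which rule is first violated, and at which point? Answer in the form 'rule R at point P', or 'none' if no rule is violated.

Zone of each point (C = within 1σ̂, B = 1σ̂–2σ̂, A = 2σ̂–3σ̂, * = beyond 3σ̂; sign = side of CL): 1:-C, 2:-B, 3:-C, 4:+*, 5:+B, 6:-C, 7:-C, 8:+B, 9:+C, 10:+C
Rule 1 (one point beyond the 3σ limits) is satisfied at point 4.

rule 1 at point 4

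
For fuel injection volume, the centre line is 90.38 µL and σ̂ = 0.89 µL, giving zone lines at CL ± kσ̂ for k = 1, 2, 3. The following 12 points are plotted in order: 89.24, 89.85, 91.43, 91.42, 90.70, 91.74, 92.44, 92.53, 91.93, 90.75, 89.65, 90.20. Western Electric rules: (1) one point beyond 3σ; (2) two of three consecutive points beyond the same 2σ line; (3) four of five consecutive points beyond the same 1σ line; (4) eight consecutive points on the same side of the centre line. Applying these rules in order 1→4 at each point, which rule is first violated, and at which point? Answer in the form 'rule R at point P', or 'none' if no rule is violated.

Zone of each point (C = within 1σ̂, B = 1σ̂–2σ̂, A = 2σ̂–3σ̂, * = beyond 3σ̂; sign = side of CL): 1:-B, 2:-C, 3:+B, 4:+B, 5:+C, 6:+B, 7:+A, 8:+A, 9:+B, 10:+C, 11:-C, 12:-C
Rule 3 (four of five consecutive points beyond the same 1σ limit) is satisfied at point 7.

rule 3 at point 7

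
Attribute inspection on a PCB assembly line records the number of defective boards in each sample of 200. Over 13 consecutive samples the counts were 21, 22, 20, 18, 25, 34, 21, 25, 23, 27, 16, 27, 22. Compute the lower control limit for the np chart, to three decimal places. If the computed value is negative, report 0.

9.580

p̄ = Σdᵢ / (k·n) = 301 / (13 × 200) = 0.11577
LCL = np̄ − 3·√(np̄(1−p̄)) = 23.1538 − 3 × 4.5247 = 9.5796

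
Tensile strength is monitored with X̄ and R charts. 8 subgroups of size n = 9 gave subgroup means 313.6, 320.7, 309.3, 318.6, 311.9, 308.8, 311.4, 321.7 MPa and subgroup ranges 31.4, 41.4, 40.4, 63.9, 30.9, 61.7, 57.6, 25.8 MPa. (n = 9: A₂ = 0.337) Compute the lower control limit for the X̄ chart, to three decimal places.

X̄̄ = (313.6 + 320.7 + 309.3 + 318.6 + 311.9 + 308.8 + 311.4 + 321.7) / 8 = 2516.0000 / 8 = 314.5000
R̄ = (31.4 + 41.4 + 40.4 + 63.9 + 30.9 + 61.7 + 57.6 + 25.8) / 8 = 353.1000 / 8 = 44.1375
LCL = X̄̄ − A₂·R̄ = 314.5000 − 0.337 × 44.1375 = 299.6257

299.626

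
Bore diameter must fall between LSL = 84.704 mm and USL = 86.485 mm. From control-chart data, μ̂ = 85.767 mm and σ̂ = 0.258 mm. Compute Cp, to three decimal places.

1.151

Cp = (USL − LSL) / (6σ̂) = (86.485 − 84.704) / (6 × 0.258) = 1.7810 / 1.5480 = 1.1505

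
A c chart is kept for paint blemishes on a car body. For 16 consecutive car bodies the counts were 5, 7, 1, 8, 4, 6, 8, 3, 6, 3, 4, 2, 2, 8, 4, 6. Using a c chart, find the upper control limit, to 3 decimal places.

c̄ = (5 + 7 + 1 + 8 + 4 + 6 + 8 + 3 + 6 + 3 + 4 + 2 + 2 + 8 + 4 + 6) / 16 = 77 / 16 = 4.8125
UCL = c̄ + 3√c̄ = 4.8125 + 3 × √4.8125 = 4.8125 + 3 × 2.1937 = 11.3937

11.394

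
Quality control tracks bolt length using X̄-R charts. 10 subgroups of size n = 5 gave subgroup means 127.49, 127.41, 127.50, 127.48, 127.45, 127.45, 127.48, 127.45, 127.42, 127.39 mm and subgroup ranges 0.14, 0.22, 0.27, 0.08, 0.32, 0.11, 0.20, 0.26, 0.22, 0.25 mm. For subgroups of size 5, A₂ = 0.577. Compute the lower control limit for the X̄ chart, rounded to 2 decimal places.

X̄̄ = (127.49 + 127.41 + 127.50 + 127.48 + 127.45 + 127.45 + 127.48 + 127.45 + 127.42 + 127.39) / 10 = 1274.5200 / 10 = 127.4520
R̄ = (0.14 + 0.22 + 0.27 + 0.08 + 0.32 + 0.11 + 0.20 + 0.26 + 0.22 + 0.25) / 10 = 2.0700 / 10 = 0.2070
LCL = X̄̄ − A₂·R̄ = 127.4520 − 0.577 × 0.2070 = 127.3326

127.33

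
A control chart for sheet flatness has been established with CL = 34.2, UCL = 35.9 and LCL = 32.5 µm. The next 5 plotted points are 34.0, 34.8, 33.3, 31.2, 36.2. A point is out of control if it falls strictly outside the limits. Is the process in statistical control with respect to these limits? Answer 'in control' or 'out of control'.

Compare each point to [32.5, 35.9]: sample 4 = 31.2 < LCL; sample 5 = 36.2 > UCL.

out of control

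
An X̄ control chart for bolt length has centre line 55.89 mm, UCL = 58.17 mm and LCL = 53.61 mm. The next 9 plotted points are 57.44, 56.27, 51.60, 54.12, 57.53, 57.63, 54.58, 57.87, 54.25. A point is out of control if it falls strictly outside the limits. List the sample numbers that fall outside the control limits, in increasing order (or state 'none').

3

Compare each point to [53.61, 58.17]: sample 3 = 51.60 < LCL.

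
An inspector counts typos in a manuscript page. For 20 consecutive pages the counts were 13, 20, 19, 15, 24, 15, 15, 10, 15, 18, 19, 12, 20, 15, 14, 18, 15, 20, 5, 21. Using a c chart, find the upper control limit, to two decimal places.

c̄ = (13 + 20 + 19 + 15 + 24 + 15 + 15 + 10 + 15 + 18 + 19 + 12 + 20 + 15 + 14 + 18 + 15 + 20 + 5 + 21) / 20 = 323 / 20 = 16.1500
UCL = c̄ + 3√c̄ = 16.1500 + 3 × √16.1500 = 16.1500 + 3 × 4.0187 = 28.2061

28.21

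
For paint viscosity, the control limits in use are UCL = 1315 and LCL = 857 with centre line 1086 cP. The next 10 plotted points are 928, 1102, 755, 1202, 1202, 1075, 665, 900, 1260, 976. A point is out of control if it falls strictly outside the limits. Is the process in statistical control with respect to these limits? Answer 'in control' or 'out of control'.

Compare each point to [857, 1315]: sample 3 = 755 < LCL; sample 7 = 665 < LCL.

out of control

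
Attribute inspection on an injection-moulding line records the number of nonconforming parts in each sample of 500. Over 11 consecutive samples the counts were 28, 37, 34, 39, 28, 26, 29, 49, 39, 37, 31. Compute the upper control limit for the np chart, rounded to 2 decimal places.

51.22

p̄ = Σdᵢ / (k·n) = 377 / (11 × 500) = 0.06855
UCL = np̄ + 3·√(np̄(1−p̄)) = 34.2727 + 3 × √(34.2727×0.93145) = 34.2727 + 3 × 5.6501 = 51.2230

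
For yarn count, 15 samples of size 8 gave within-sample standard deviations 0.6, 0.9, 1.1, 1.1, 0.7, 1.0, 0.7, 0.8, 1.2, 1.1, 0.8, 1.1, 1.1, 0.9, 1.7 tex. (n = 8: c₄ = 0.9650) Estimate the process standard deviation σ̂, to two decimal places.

1.02

s̄ = (0.6 + 0.9 + 1.1 + 1.1 + 0.7 + 1.0 + 0.7 + 0.8 + 1.2 + 1.1 + 0.8 + 1.1 + 1.1 + 0.9 + 1.7) / 15 = 0.9867
σ̂ = s̄ / c₄ = 0.9867 / 0.9650 = 1.0225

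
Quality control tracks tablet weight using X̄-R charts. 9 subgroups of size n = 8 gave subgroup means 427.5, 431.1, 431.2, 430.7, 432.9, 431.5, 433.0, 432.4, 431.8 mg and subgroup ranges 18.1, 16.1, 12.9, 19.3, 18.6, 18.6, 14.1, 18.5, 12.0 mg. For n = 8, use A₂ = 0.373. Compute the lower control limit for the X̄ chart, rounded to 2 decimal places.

X̄̄ = (427.5 + 431.1 + 431.2 + 430.7 + 432.9 + 431.5 + 433.0 + 432.4 + 431.8) / 9 = 3882.1000 / 9 = 431.3444
R̄ = (18.1 + 16.1 + 12.9 + 19.3 + 18.6 + 18.6 + 14.1 + 18.5 + 12.0) / 9 = 148.2000 / 9 = 16.4667
LCL = X̄̄ − A₂·R̄ = 431.3444 − 0.373 × 16.4667 = 425.2024

425.20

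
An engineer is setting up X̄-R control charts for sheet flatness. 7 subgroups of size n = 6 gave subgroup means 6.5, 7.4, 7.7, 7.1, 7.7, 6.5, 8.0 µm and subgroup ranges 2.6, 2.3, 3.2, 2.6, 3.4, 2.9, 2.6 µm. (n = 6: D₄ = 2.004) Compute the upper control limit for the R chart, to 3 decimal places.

R̄ = (2.6 + 2.3 + 3.2 + 2.6 + 3.4 + 2.9 + 2.6) / 7 = 19.6000 / 7 = 2.8000
UCL_R = D₄·R̄ = 2.004 × 2.8000 = 5.6112

5.611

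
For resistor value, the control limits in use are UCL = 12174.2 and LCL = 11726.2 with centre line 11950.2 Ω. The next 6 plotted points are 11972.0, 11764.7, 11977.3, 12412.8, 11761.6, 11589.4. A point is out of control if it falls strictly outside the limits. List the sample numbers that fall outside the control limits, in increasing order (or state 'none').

Compare each point to [11726.2, 12174.2]: sample 4 = 12412.8 > UCL; sample 6 = 11589.4 < LCL.

4, 6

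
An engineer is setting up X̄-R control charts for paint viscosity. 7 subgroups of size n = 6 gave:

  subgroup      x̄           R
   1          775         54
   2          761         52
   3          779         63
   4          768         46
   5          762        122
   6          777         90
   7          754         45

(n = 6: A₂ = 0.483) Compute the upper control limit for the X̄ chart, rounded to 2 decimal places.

800.57

X̄̄ = (775 + 761 + 779 + 768 + 762 + 777 + 754) / 7 = 5376.0000 / 7 = 768.0000
R̄ = (54 + 52 + 63 + 46 + 122 + 90 + 45) / 7 = 472.0000 / 7 = 67.4286
UCL = X̄̄ + A₂·R̄ = 768.0000 + 0.483 × 67.4286 = 800.5680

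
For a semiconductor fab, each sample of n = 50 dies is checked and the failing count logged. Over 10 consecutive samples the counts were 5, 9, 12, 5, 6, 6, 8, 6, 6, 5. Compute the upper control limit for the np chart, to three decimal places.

14.072

p̄ = Σdᵢ / (k·n) = 68 / (10 × 50) = 0.13600
UCL = np̄ + 3·√(np̄(1−p̄)) = 6.8000 + 3 × √(6.8000×0.86400) = 6.8000 + 3 × 2.4239 = 14.0716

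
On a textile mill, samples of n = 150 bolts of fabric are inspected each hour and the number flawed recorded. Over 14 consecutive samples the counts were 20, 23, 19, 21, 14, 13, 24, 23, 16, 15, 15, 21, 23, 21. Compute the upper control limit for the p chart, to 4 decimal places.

0.2093

p̄ = Σdᵢ / (k·n) = 268 / (14 × 150) = 0.12762
UCL = p̄ + 3·√(p̄(1−p̄)/n) = 0.12762 + 3 × √(0.12762×0.87238/150) = 0.12762 + 3 × 0.02724 = 0.20935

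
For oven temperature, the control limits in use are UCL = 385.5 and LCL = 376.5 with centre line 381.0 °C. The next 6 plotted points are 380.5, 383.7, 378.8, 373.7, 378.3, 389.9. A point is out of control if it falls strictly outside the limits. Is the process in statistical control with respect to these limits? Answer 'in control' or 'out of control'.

Compare each point to [376.5, 385.5]: sample 4 = 373.7 < LCL; sample 6 = 389.9 > UCL.

out of control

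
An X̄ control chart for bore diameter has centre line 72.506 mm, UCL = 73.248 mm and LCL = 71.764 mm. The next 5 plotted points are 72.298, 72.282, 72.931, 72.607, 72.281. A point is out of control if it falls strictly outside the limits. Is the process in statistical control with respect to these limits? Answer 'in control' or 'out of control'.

in control

All 5 points lie within [71.764, 73.248].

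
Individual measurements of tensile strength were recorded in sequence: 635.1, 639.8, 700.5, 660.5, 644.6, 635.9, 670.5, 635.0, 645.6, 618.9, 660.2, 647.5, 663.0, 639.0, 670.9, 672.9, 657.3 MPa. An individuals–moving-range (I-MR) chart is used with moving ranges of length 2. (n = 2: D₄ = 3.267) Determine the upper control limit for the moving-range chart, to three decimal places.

Moving ranges: 4.7, 60.7, 40.0, 15.9, 8.7, 34.6, 35.5, 10.6, 26.7, 41.3, 12.7, 15.5, 24.0, 31.9, 2.0, 15.6; M̄R̄ = 380.4000 / 16 = 23.7750
UCL_MR = D₄·M̄R̄ = 3.267 × 23.7750 = 77.6729

77.673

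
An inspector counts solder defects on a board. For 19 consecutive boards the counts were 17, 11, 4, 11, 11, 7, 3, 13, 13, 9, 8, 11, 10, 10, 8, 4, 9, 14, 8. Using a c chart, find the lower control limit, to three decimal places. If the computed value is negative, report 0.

0.267

c̄ = (17 + 11 + 4 + 11 + 11 + 7 + 3 + 13 + 13 + 9 + 8 + 11 + 10 + 10 + 8 + 4 + 9 + 14 + 8) / 19 = 181 / 19 = 9.5263
LCL = c̄ − 3√c̄ = 9.5263 − 3 × 3.0865 = 0.2669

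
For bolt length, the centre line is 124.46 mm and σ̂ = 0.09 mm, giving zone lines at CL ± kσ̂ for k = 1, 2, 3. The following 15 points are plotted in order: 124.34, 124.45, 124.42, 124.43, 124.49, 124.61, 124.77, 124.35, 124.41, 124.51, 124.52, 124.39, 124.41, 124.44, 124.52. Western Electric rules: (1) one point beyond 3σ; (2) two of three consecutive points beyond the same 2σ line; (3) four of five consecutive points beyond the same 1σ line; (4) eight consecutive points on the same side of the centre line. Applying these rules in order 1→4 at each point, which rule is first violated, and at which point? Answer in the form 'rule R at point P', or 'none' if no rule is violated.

rule 1 at point 7

Zone of each point (C = within 1σ̂, B = 1σ̂–2σ̂, A = 2σ̂–3σ̂, * = beyond 3σ̂; sign = side of CL): 1:-B, 2:-C, 3:-C, 4:-C, 5:+C, 6:+B, 7:+*, 8:-B, 9:-C, 10:+C, 11:+C, 12:-C, 13:-C, 14:-C, 15:+C
Rule 1 (one point beyond the 3σ limits) is satisfied at point 7.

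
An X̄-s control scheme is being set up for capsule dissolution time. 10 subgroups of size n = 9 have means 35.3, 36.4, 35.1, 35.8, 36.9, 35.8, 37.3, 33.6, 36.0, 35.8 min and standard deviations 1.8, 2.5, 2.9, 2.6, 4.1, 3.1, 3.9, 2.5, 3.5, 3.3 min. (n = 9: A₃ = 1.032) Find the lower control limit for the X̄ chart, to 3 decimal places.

32.683

X̄̄ = (35.3 + 36.4 + 35.1 + 35.8 + 36.9 + 35.8 + 37.3 + 33.6 + 36.0 + 35.8) / 10 = 35.8000
s̄ = (1.8 + 2.5 + 2.9 + 2.6 + 4.1 + 3.1 + 3.9 + 2.5 + 3.5 + 3.3) / 10 = 3.0200
LCL = X̄̄ − A₃·s̄ = 35.8000 − 1.032 × 3.0200 = 32.6834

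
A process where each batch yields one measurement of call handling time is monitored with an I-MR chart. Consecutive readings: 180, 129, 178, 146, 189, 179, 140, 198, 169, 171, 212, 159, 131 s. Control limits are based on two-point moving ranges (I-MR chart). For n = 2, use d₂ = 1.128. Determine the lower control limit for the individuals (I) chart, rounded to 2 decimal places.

X̄ = (180 + 129 + 178 + 146 + 189 + 179 + 140 + 198 + 169 + 171 + 212 + 159 + 131) / 13 = 167.7692
Moving ranges: 51, 49, 32, 43, 10, 39, 58, 29, 2, 41, 53, 28; M̄R̄ = 435.0000 / 12 = 36.2500
LCL = X̄ − 3·M̄R̄/d₂ = 167.7692 − 3 × 36.2500 / 1.128 = 71.3597

71.36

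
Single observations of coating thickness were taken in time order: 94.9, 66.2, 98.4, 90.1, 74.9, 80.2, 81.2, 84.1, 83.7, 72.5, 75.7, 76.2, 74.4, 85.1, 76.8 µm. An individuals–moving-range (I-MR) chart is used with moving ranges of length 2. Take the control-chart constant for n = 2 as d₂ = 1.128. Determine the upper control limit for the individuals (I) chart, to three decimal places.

105.599

X̄ = (94.9 + 66.2 + 98.4 + 90.1 + 74.9 + 80.2 + 81.2 + 84.1 + 83.7 + 72.5 + 75.7 + 76.2 + 74.4 + 85.1 + 76.8) / 15 = 80.9600
Moving ranges: 28.7, 32.2, 8.3, 15.2, 5.3, 1.0, 2.9, 0.4, 11.2, 3.2, 0.5, 1.8, 10.7, 8.3; M̄R̄ = 129.7000 / 14 = 9.2643
UCL = X̄ + 3·M̄R̄/d₂ = 80.9600 + 3 × 9.2643 / 1.128 = 105.5991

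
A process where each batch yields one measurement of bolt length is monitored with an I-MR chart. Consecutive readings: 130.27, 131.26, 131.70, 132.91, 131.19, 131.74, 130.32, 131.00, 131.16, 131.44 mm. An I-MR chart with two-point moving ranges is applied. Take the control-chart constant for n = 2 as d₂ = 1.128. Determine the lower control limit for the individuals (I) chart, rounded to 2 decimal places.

129.10

X̄ = (130.27 + 131.26 + 131.70 + 132.91 + 131.19 + 131.74 + 130.32 + 131.00 + 131.16 + 131.44) / 10 = 131.2990
Moving ranges: 0.99, 0.44, 1.21, 1.72, 0.55, 1.42, 0.68, 0.16, 0.28; M̄R̄ = 7.4500 / 9 = 0.8278
LCL = X̄ − 3·M̄R̄/d₂ = 131.2990 − 3 × 0.8278 / 1.128 = 129.0975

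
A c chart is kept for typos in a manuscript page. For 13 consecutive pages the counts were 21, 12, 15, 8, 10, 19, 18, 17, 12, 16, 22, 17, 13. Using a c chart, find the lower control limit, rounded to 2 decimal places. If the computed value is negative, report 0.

3.62

c̄ = (21 + 12 + 15 + 8 + 10 + 19 + 18 + 17 + 12 + 16 + 22 + 17 + 13) / 13 = 200 / 13 = 15.3846
LCL = c̄ − 3√c̄ = 15.3846 − 3 × 3.9223 = 3.6176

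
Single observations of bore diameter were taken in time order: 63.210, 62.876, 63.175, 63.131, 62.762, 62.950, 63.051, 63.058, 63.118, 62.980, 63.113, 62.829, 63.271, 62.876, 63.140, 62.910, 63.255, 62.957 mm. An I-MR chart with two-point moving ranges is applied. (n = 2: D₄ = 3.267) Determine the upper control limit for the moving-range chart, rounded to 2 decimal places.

Moving ranges: 0.334, 0.299, 0.044, 0.369, 0.188, 0.101, 0.007, 0.060, 0.138, 0.133, 0.284, 0.442, 0.395, 0.264, 0.230, 0.345, 0.298; M̄R̄ = 3.9310 / 17 = 0.2312
UCL_MR = D₄·M̄R̄ = 3.267 × 0.2312 = 0.7554

0.76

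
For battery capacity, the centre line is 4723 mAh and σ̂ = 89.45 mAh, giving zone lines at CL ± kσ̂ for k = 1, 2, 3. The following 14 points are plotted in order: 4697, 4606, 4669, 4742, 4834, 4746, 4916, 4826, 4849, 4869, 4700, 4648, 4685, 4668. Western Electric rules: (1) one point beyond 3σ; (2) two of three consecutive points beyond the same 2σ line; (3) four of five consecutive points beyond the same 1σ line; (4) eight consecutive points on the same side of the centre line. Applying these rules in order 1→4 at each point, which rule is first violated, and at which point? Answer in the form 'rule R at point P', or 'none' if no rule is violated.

rule 3 at point 9

Zone of each point (C = within 1σ̂, B = 1σ̂–2σ̂, A = 2σ̂–3σ̂, * = beyond 3σ̂; sign = side of CL): 1:-C, 2:-B, 3:-C, 4:+C, 5:+B, 6:+C, 7:+A, 8:+B, 9:+B, 10:+B, 11:-C, 12:-C, 13:-C, 14:-C
Rule 3 (four of five consecutive points beyond the same 1σ limit) is satisfied at point 9.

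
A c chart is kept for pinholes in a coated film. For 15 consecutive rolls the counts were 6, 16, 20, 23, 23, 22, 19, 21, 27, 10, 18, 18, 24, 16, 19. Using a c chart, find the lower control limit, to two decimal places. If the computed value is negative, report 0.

c̄ = (6 + 16 + 20 + 23 + 23 + 22 + 19 + 21 + 27 + 10 + 18 + 18 + 24 + 16 + 19) / 15 = 282 / 15 = 18.8000
LCL = c̄ − 3√c̄ = 18.8000 − 3 × 4.3359 = 5.7923

5.79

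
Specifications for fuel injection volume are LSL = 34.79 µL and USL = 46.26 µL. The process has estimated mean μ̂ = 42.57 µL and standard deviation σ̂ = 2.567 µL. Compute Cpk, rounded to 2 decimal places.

Cpu = (USL − μ̂) / (3σ̂) = (46.26 − 42.57) / (3 × 2.567) = 0.4792; Cpl = (μ̂ − LSL) / (3σ̂) = (42.57 − 34.79) / (3 × 2.567) = 1.0103; Cpk = min(Cpu, Cpl) = 0.4792

0.48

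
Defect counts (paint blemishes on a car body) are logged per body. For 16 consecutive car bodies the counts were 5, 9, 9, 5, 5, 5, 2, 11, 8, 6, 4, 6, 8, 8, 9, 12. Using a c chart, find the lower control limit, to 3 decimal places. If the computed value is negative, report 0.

0.000

c̄ = (5 + 9 + 9 + 5 + 5 + 5 + 2 + 11 + 8 + 6 + 4 + 6 + 8 + 8 + 9 + 12) / 16 = 112 / 16 = 7.0000
LCL = c̄ − 3√c̄ = 7.0000 − 3 × 2.6458 = -0.9373 → 0 (cannot be negative)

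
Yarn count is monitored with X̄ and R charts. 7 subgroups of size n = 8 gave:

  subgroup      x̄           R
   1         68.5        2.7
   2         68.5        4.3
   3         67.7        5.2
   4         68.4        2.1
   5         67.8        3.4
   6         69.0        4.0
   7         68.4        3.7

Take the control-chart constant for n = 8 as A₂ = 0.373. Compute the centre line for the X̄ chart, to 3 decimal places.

68.329

X̄̄ = (68.5 + 68.5 + 67.7 + 68.4 + 67.8 + 69.0 + 68.4) / 7 = 478.3000 / 7 = 68.3286
CL = X̄̄ = 68.3286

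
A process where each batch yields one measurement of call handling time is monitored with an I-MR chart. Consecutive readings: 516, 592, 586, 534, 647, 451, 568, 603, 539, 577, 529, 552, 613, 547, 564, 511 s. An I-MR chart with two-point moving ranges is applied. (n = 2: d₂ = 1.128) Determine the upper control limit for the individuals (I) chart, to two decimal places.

729.16

X̄ = (516 + 592 + 586 + 534 + 647 + 451 + 568 + 603 + 539 + 577 + 529 + 552 + 613 + 547 + 564 + 511) / 16 = 558.0625
Moving ranges: 76, 6, 52, 113, 196, 117, 35, 64, 38, 48, 23, 61, 66, 17, 53; M̄R̄ = 965.0000 / 15 = 64.3333
UCL = X̄ + 3·M̄R̄/d₂ = 558.0625 + 3 × 64.3333 / 1.128 = 729.1618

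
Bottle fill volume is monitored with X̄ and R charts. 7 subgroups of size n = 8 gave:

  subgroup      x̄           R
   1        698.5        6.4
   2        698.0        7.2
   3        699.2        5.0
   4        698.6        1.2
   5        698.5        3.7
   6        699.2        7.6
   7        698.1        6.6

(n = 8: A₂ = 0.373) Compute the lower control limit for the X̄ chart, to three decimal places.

X̄̄ = (698.5 + 698.0 + 699.2 + 698.6 + 698.5 + 699.2 + 698.1) / 7 = 4890.1000 / 7 = 698.5857
R̄ = (6.4 + 7.2 + 5.0 + 1.2 + 3.7 + 7.6 + 6.6) / 7 = 37.7000 / 7 = 5.3857
LCL = X̄̄ − A₂·R̄ = 698.5857 − 0.373 × 5.3857 = 696.5768

696.577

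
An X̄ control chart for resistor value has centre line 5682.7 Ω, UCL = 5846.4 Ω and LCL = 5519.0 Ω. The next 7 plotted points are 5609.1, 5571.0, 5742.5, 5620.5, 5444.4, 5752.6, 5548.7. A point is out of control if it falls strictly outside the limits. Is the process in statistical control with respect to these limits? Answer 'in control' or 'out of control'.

Compare each point to [5519.0, 5846.4]: sample 5 = 5444.4 < LCL.

out of control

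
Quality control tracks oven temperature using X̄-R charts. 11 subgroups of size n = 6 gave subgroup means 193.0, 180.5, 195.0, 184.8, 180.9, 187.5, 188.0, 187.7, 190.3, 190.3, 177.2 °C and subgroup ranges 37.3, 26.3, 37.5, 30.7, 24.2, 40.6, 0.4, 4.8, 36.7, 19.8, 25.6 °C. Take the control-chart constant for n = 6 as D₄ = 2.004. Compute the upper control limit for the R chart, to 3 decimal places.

51.721

R̄ = (37.3 + 26.3 + 37.5 + 30.7 + 24.2 + 40.6 + 0.4 + 4.8 + 36.7 + 19.8 + 25.6) / 11 = 283.9000 / 11 = 25.8091
UCL_R = D₄·R̄ = 2.004 × 25.8091 = 51.7214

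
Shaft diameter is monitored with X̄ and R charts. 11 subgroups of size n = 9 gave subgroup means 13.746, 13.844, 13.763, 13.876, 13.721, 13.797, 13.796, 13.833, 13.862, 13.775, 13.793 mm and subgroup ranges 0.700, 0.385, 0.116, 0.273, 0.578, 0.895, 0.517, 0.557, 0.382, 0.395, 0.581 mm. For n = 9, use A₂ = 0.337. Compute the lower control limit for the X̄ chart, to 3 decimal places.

13.636

X̄̄ = (13.746 + 13.844 + 13.763 + 13.876 + 13.721 + 13.797 + 13.796 + 13.833 + 13.862 + 13.775 + 13.793) / 11 = 151.8060 / 11 = 13.8005
R̄ = (0.700 + 0.385 + 0.116 + 0.273 + 0.578 + 0.895 + 0.517 + 0.557 + 0.382 + 0.395 + 0.581) / 11 = 5.3790 / 11 = 0.4890
LCL = X̄̄ − A₂·R̄ = 13.8005 − 0.337 × 0.4890 = 13.6358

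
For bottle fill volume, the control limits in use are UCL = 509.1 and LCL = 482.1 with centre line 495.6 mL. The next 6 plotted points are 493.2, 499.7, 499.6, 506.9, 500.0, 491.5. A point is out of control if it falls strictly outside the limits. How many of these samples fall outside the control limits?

0

All 6 points lie within [482.1, 509.1].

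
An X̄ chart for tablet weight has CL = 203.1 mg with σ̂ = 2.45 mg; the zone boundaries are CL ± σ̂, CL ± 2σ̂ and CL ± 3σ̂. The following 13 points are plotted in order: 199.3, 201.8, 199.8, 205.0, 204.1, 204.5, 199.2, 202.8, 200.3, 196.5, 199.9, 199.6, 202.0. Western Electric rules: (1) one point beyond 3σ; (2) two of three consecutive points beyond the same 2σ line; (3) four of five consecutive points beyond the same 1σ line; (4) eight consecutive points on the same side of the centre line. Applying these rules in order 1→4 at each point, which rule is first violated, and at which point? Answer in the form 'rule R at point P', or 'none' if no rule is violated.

rule 3 at point 11

Zone of each point (C = within 1σ̂, B = 1σ̂–2σ̂, A = 2σ̂–3σ̂, * = beyond 3σ̂; sign = side of CL): 1:-B, 2:-C, 3:-B, 4:+C, 5:+C, 6:+C, 7:-B, 8:-C, 9:-B, 10:-A, 11:-B, 12:-B, 13:-C
Rule 3 (four of five consecutive points beyond the same 1σ limit) is satisfied at point 11.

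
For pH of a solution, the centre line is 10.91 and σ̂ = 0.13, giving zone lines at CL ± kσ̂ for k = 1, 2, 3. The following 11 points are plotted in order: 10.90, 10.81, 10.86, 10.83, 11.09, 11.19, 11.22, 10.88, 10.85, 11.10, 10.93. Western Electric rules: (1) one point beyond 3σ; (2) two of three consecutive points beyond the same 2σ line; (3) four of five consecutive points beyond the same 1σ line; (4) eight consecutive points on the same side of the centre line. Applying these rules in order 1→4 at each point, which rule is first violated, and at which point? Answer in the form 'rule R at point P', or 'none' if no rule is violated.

Zone of each point (C = within 1σ̂, B = 1σ̂–2σ̂, A = 2σ̂–3σ̂, * = beyond 3σ̂; sign = side of CL): 1:-C, 2:-C, 3:-C, 4:-C, 5:+B, 6:+A, 7:+A, 8:-C, 9:-C, 10:+B, 11:+C
Rule 2 (two of three consecutive points beyond the same 2σ limit) is satisfied at point 7.

rule 2 at point 7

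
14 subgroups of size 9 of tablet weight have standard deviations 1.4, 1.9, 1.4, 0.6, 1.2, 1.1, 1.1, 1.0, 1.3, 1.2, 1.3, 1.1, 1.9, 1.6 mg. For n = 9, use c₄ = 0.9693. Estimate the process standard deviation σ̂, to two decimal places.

s̄ = (1.4 + 1.9 + 1.4 + 0.6 + 1.2 + 1.1 + 1.1 + 1.0 + 1.3 + 1.2 + 1.3 + 1.1 + 1.9 + 1.6) / 14 = 1.2929
σ̂ = s̄ / c₄ = 1.2929 / 0.9693 = 1.3338

1.33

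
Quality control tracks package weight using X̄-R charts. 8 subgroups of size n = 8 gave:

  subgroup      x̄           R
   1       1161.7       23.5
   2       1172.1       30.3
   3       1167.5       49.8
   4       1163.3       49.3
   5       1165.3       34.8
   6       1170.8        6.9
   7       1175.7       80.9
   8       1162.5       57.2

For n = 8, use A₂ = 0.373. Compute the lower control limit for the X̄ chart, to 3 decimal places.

1151.850

X̄̄ = (1161.7 + 1172.1 + 1167.5 + 1163.3 + 1165.3 + 1170.8 + 1175.7 + 1162.5) / 8 = 9338.9000 / 8 = 1167.3625
R̄ = (23.5 + 30.3 + 49.8 + 49.3 + 34.8 + 6.9 + 80.9 + 57.2) / 8 = 332.7000 / 8 = 41.5875
LCL = X̄̄ − A₂·R̄ = 1167.3625 − 0.373 × 41.5875 = 1151.8504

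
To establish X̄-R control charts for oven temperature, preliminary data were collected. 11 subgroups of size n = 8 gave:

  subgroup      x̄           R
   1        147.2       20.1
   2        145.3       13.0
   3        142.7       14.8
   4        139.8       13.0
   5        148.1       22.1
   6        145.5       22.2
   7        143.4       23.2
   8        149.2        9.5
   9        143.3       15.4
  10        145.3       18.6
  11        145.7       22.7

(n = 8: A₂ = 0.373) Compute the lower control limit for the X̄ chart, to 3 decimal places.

X̄̄ = (147.2 + 145.3 + 142.7 + 139.8 + 148.1 + 145.5 + 143.4 + 149.2 + 143.3 + 145.3 + 145.7) / 11 = 1595.5000 / 11 = 145.0455
R̄ = (20.1 + 13.0 + 14.8 + 13.0 + 22.1 + 22.2 + 23.2 + 9.5 + 15.4 + 18.6 + 22.7) / 11 = 194.6000 / 11 = 17.6909
LCL = X̄̄ − A₂·R̄ = 145.0455 − 0.373 × 17.6909 = 138.4467

138.447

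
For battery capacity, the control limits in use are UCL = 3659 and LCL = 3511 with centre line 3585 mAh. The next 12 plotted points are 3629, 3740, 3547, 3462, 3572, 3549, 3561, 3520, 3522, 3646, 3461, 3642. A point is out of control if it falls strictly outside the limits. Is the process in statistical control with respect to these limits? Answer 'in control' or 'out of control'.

out of control

Compare each point to [3511, 3659]: sample 2 = 3740 > UCL; sample 4 = 3462 < LCL; sample 11 = 3461 < LCL.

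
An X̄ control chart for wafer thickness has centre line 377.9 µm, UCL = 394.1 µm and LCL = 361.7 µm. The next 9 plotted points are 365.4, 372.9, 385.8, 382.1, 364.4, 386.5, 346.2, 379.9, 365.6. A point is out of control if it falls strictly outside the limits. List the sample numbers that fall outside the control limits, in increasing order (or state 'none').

7

Compare each point to [361.7, 394.1]: sample 7 = 346.2 < LCL.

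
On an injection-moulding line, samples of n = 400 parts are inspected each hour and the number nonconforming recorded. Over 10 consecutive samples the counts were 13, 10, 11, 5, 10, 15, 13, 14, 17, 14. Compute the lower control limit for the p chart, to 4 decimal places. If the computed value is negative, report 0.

p̄ = Σdᵢ / (k·n) = 122 / (10 × 400) = 0.03050
LCL = p̄ − 3·√(p̄(1−p̄)/n) = 0.03050 − 3 × 0.00860 = 0.00471

0.0047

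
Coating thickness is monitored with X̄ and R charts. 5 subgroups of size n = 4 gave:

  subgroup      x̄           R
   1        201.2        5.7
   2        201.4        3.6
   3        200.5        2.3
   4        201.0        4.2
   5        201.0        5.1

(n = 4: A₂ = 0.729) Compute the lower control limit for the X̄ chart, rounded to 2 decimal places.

197.97

X̄̄ = (201.2 + 201.4 + 200.5 + 201.0 + 201.0) / 5 = 1005.1000 / 5 = 201.0200
R̄ = (5.7 + 3.6 + 2.3 + 4.2 + 5.1) / 5 = 20.9000 / 5 = 4.1800
LCL = X̄̄ − A₂·R̄ = 201.0200 − 0.729 × 4.1800 = 197.9728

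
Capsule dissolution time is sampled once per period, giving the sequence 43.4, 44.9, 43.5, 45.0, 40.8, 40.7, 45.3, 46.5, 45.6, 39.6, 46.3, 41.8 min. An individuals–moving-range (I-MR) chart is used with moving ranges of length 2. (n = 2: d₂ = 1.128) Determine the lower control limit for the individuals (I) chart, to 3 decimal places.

35.735

X̄ = (43.4 + 44.9 + 43.5 + 45.0 + 40.8 + 40.7 + 45.3 + 46.5 + 45.6 + 39.6 + 46.3 + 41.8) / 12 = 43.6167
Moving ranges: 1.5, 1.4, 1.5, 4.2, 0.1, 4.6, 1.2, 0.9, 6.0, 6.7, 4.5; M̄R̄ = 32.6000 / 11 = 2.9636
LCL = X̄ − 3·M̄R̄/d₂ = 43.6167 − 3 × 2.9636 / 1.128 = 35.7347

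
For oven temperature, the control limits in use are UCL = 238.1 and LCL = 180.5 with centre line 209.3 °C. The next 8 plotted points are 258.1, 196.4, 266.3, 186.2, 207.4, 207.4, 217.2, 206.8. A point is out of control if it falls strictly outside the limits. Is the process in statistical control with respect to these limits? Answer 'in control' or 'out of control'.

out of control

Compare each point to [180.5, 238.1]: sample 1 = 258.1 > UCL; sample 3 = 266.3 > UCL.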